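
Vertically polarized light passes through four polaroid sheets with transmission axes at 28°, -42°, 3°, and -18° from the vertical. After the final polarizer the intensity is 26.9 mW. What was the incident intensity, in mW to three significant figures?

I₁ = I₀ cos²(28° − 0°) = I₀ cos²(28°) = 0.7796 I₀.
I₂ = I₁ cos²(-42° − 28°) = 0.7796 I₀ · cos²(70°) = 0.0912 I₀.
I₃ = I₂ cos²(3° + 42°) = 0.0912 I₀ · cos²(45°) = 0.0456 I₀.
I₄ = I₃ cos²(-18° − 3°) = 0.0456 I₀ · cos²(21°) = 0.03974 I₀.
So 26.9 mW = 0.03974 I₀, giving I₀ = 26.9/0.03974 = 676.9 mW.

I₀ ≈ 677 mW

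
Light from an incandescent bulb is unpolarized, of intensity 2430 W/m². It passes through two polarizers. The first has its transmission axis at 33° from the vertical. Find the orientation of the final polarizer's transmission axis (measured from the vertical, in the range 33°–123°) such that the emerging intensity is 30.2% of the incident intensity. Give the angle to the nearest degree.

Unpolarized light through the first polarizer → I₁ = ½ I₀, now polarized at 33°.
Need I₂/I₀ = 0.302, so cos²(θ − 33°) = 0.302 / 0.5 = 0.604.
θ − 33° = arccos(√0.604) = 39.0°, giving θ ≈ 33 + 39.0 = 72.0°.

θ ≈ 72°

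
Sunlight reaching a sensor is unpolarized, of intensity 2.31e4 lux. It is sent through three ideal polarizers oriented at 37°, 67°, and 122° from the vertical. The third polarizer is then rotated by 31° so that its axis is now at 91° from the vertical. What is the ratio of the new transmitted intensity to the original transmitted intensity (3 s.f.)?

I_new/I_old ≈ 2.54

Before rotation:
Unpolarized light through the first polarizer → I₁ = ½ I₀, now polarized at 37°.
I₂ = I₁ cos²(67° − 37°) = 0.5 I₀ · cos²(30°) = 0.375 I₀.
I₃ = I₂ cos²(122° − 67°) = 0.375 I₀ · cos²(55°) = 0.1234 I₀.
After rotation:
Unpolarized light through the first polarizer → I₁ = ½ I₀, now polarized at 37°.
I₂ = I₁ cos²(67° − 37°) = 0.5 I₀ · cos²(30°) = 0.375 I₀.
I₃ = I₂ cos²(91° − 67°) = 0.375 I₀ · cos²(24°) = 0.313 I₀.
Ratio = 0.313 / 0.1234 = 2.537.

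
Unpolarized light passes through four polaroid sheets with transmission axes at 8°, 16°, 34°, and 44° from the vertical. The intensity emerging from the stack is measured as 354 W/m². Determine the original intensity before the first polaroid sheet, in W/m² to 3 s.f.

I₀ ≈ 823 W/m²

Unpolarized light through the first polarizer → I₁ = ½ I₀, now polarized at 8°.
I₂ = I₁ cos²(16° − 8°) = 0.5 I₀ · cos²(8°) = 0.4903 I₀.
I₃ = I₂ cos²(34° − 16°) = 0.4903 I₀ · cos²(18°) = 0.4435 I₀.
I₄ = I₃ cos²(44° − 34°) = 0.4435 I₀ · cos²(10°) = 0.4301 I₀.
So 354 W/m² = 0.4301 I₀, giving I₀ = 354/0.4301 = 823 W/m².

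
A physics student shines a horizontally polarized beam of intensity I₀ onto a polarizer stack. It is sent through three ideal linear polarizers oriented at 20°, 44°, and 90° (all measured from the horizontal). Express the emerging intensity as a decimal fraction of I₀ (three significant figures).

≈ 0.356 I₀

I₁ = I₀ cos²(20° − 0°) = I₀ cos²(20°) = 0.883 I₀.
I₂ = I₁ cos²(44° − 20°) = 0.883 I₀ · cos²(24°) = 0.7369 I₀.
I₃ = I₂ cos²(90° − 44°) = 0.7369 I₀ · cos²(46°) = 0.3556 I₀.
Transmitted fraction = 0.3556.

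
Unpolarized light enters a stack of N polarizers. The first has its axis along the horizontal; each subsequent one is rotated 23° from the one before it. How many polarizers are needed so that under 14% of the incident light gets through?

N = 9

First polarizer halves the unpolarized light: factor 1/2.
Each further stage multiplies by cos²(23°) = 0.8473.
After N polarizers: T = 0.5·0.8473^(N−1). Require T < 0.14 ⇒ N−1 > ln(0.14/0.5)/ln(0.8473) = 7.68, so N−1 ≥ 8 and N = 9.
Check: N=9 gives T = 0.1329 < 0.14; N=8 gives T = 0.1568.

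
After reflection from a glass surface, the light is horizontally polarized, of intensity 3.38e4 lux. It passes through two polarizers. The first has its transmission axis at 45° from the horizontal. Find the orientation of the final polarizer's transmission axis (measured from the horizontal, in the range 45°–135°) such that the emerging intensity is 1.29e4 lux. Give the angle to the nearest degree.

By Malus's law, I₁ = I₀ cos²(45° − 0°) = I₀ cos²(45°) = 0.5 I₀.
Target fraction: 1.29e4 / 3.38e4 lux = 0.3817 of I₀.
Need I₂/I₀ = 0.3817, so cos²(θ − 45°) = 0.3817 / 0.5 = 0.7633.
θ − 45° = arccos(√0.7633) = 29.1°, giving θ ≈ 45 + 29.1 = 74.1°.

θ ≈ 74°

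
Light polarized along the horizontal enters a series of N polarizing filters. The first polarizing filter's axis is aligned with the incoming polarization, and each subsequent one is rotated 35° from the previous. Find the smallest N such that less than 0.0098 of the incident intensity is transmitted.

N = 13

First polarizer is aligned with the polarization: full transmission.
Each further stage multiplies by cos²(35°) = 0.671.
After N polarizers: T = 0.671^(N−1). Require T < 0.0098 ⇒ N−1 > ln(0.0098)/ln(0.671) = 11.59, so N−1 ≥ 12 and N = 13.
Check: N=13 gives T = 0.008332 < 0.0098; N=12 gives T = 0.01242.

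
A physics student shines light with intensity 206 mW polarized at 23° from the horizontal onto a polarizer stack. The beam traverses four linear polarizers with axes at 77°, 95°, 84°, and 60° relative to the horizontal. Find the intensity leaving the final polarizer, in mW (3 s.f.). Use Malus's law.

I ≈ 51.8 mW

By Malus's law, I₁ = 206 mW · cos²(54°) = 71.17 mW.
I₂ = I₁ · cos²(18°) = 71.17 · 0.9045 = 64.37 mW.
I₃ = I₂ · cos²(11°) = 64.37 · 0.9636 = 62.03 mW.
I₄ = I₃ · cos²(24°) = 62.03 · 0.8346 = 51.77 mW.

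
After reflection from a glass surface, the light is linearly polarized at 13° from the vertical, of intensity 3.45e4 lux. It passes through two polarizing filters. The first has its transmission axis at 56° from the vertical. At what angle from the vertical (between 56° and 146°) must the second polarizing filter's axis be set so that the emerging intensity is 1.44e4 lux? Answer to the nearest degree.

I₁ = I₀ cos²(56° − 13°) = I₀ cos²(43°) = 0.5349 I₀.
Target fraction: 1.44e4 / 3.45e4 lux = 0.4174 of I₀.
Need I₂/I₀ = 0.4174, so cos²(θ − 56°) = 0.4174 / 0.5349 = 0.7803.
θ − 56° = arccos(√0.7803) = 27.9°, giving θ ≈ 56 + 27.9 = 83.9°.

θ ≈ 84°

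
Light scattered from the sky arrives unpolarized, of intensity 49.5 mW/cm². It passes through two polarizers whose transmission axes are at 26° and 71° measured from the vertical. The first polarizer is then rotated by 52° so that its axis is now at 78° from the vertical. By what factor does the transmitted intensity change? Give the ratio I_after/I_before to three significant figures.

I_new/I_old ≈ 1.97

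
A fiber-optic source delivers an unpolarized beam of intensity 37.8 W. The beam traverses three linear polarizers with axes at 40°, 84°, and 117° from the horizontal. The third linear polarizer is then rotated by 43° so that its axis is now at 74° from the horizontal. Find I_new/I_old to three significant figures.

Before rotation:
Unpolarized light through the first polarizer → I₁ = ½ I₀, now polarized at 40°.
I₂ = I₁ cos²(84° − 40°) = 0.5 I₀ · cos²(44°) = 0.2587 I₀.
I₃ = I₂ cos²(117° − 84°) = 0.2587 I₀ · cos²(33°) = 0.182 I₀.
After rotation:
Unpolarized light through the first polarizer → I₁ = ½ I₀, now polarized at 40°.
I₂ = I₁ cos²(84° − 40°) = 0.5 I₀ · cos²(44°) = 0.2587 I₀.
I₃ = I₂ cos²(74° − 84°) = 0.2587 I₀ · cos²(10°) = 0.2509 I₀.
Ratio = 0.2509 / 0.182 = 1.379.

I_new/I_old ≈ 1.38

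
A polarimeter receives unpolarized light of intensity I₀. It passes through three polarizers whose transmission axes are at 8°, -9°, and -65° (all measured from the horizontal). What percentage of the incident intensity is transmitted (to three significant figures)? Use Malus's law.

≈ 14.3%

Unpolarized light through the first polarizer → I₁ = ½ I₀, now polarized at 8°.
I₂ = I₁ cos²(-9° − 8°) = 0.5 I₀ · cos²(17°) = 0.4573 I₀.
I₃ = I₂ cos²(-65° + 9°) = 0.4573 I₀ · cos²(56°) = 0.143 I₀.
That is 14.3% of the incident intensity.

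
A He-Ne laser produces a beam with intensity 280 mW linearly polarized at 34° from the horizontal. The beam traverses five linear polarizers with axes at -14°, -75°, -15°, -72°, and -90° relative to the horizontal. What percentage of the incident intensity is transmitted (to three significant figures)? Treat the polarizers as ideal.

I₁ = 280 mW · cos²(48°) = 125.4 mW.
I₂ = I₁ · cos²(61°) = 125.4 · 0.235 = 29.47 mW.
I₃ = I₂ · cos²(60°) = 29.47 · 0.25 = 7.367 mW.
I₄ = I₃ · cos²(57°) = 7.367 · 0.2966 = 2.185 mW.
I₅ = I₄ · cos²(18°) = 2.185 · 0.9045 = 1.976 mW.
That is 0.7059% of the incident intensity.

≈ 0.706%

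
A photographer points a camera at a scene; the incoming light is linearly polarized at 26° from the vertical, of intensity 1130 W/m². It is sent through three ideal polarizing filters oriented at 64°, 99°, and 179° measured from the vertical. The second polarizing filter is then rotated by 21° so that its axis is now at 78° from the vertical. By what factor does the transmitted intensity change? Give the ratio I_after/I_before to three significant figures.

I_new/I_old ≈ 1.69

Before rotation:
I₁ = I₀ cos²(64° − 26°) = I₀ cos²(38°) = 0.621 I₀.
I₂ = I₁ cos²(99° − 64°) = 0.621 I₀ · cos²(35°) = 0.4167 I₀.
I₃ = I₂ cos²(179° − 99°) = 0.4167 I₀ · cos²(80°) = 0.01256 I₀.
After rotation:
I₁ = I₀ cos²(64° − 26°) = I₀ cos²(38°) = 0.621 I₀.
I₂ = I₁ cos²(78° − 64°) = 0.621 I₀ · cos²(14°) = 0.5846 I₀.
Angle between axes 2 and 3: 79°. I₃ = 0.5846 I₀ · cos²(79°) = 0.02128 I₀.
Ratio = 0.02128 / 0.01256 = 1.694.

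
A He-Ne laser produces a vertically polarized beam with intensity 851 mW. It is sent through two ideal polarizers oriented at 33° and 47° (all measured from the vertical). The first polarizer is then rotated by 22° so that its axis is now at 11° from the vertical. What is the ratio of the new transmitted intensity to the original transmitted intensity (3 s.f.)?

I_new/I_old ≈ 0.952

Before rotation:
By Malus's law, I₁ = I₀ cos²(33° − 0°) = I₀ cos²(33°) = 0.7034 I₀.
I₂ = I₁ cos²(47° − 33°) = 0.7034 I₀ · cos²(14°) = 0.6622 I₀.
After rotation:
I₁ = I₀ cos²(11° − 0°) = I₀ cos²(11°) = 0.9636 I₀.
I₂ = I₁ cos²(47° − 11°) = 0.9636 I₀ · cos²(36°) = 0.6307 I₀.
Ratio = 0.6307 / 0.6622 = 0.9524.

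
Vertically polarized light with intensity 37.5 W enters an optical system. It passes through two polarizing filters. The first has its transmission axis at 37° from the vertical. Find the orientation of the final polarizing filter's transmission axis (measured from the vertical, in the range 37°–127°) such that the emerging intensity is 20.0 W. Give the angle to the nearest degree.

θ ≈ 61°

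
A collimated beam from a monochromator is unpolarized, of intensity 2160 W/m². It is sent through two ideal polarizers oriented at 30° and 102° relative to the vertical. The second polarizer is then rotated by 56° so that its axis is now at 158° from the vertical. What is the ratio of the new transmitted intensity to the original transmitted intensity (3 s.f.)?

Before rotation:
Unpolarized light through the first polarizer → I₁ = ½ I₀, now polarized at 30°.
I₂ = I₁ cos²(102° − 30°) = 0.5 I₀ · cos²(72°) = 0.04775 I₀.
After rotation:
Unpolarized light through the first polarizer → I₁ = ½ I₀, now polarized at 30°.
Angle between axes 1 and 2: 52°. I₂ = 0.5 I₀ · cos²(52°) = 0.1895 I₀.
Ratio = 0.1895 / 0.04775 = 3.969.

I_new/I_old ≈ 3.97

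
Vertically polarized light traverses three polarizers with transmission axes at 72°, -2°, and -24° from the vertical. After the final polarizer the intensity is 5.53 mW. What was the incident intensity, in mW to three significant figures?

By Malus's law, I₁ = I₀ cos²(72° − 0°) = I₀ cos²(72°) = 0.09549 I₀.
I₂ = I₁ cos²(-2° − 72°) = 0.09549 I₀ · cos²(74°) = 0.007255 I₀.
I₃ = I₂ cos²(-24° + 2°) = 0.007255 I₀ · cos²(22°) = 0.006237 I₀.
So 5.53 mW = 0.006237 I₀, giving I₀ = 5.53/0.006237 = 886.7 mW.

I₀ ≈ 887 mW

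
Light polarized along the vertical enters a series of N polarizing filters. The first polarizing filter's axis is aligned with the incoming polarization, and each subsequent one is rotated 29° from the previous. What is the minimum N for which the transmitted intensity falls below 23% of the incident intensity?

First polarizer is aligned with the polarization: full transmission.
Each further stage multiplies by cos²(29°) = 0.765.
After N polarizers: T = 0.765^(N−1). Require T < 0.23 ⇒ N−1 > ln(0.23)/ln(0.765) = 5.49, so N−1 ≥ 6 and N = 7.
Check: N=7 gives T = 0.2004 < 0.23; N=6 gives T = 0.2619.

N = 7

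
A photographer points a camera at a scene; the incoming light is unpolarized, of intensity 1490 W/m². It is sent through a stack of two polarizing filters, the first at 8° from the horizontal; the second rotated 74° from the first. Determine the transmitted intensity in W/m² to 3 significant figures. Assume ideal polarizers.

Unpolarized light through the first polarizer → I₁ = 1490 W/m²/2 = 745 W/m², polarized at 8°.
I₂ = I₁ · cos²(74°) = 745 · 0.07598 = 56.6 W/m².

I ≈ 56.6 W/m²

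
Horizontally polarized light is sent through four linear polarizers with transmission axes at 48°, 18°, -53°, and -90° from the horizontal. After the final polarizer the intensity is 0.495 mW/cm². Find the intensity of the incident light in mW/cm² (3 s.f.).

I₀ ≈ 21.8 mW/cm²

I₁ = I₀ cos²(48° − 0°) = I₀ cos²(48°) = 0.4477 I₀.
I₂ = I₁ cos²(18° − 48°) = 0.4477 I₀ · cos²(30°) = 0.3358 I₀.
I₃ = I₂ cos²(-53° − 18°) = 0.3358 I₀ · cos²(71°) = 0.03559 I₀.
I₄ = I₃ cos²(-90° + 53°) = 0.03559 I₀ · cos²(37°) = 0.0227 I₀.
So 0.495 mW/cm² = 0.0227 I₀, giving I₀ = 0.495/0.0227 = 21.8 mW/cm².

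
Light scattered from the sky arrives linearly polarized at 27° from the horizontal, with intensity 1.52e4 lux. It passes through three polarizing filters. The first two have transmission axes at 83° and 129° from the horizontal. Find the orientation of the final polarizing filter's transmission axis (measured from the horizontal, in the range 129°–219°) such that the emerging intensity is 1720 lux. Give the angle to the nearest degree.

By Malus's law, I₁ = I₀ cos²(83° − 27°) = I₀ cos²(56°) = 0.3127 I₀.
I₂ = I₁ cos²(129° − 83°) = 0.3127 I₀ · cos²(46°) = 0.1509 I₀.
Target fraction: 1720 / 1.52e4 lux = 0.1132 of I₀.
Need I₃/I₀ = 0.1132, so cos²(θ − 129°) = 0.1132 / 0.1509 = 0.7499.
θ − 129° = arccos(√0.7499) = 30.0°, giving θ ≈ 129 + 30.0 = 159.0°.

θ ≈ 159°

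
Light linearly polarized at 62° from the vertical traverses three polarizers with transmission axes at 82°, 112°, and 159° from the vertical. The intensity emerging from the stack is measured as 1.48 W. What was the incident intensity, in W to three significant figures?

I₁ = I₀ cos²(82° − 62°) = I₀ cos²(20°) = 0.883 I₀.
I₂ = I₁ cos²(112° − 82°) = 0.883 I₀ · cos²(30°) = 0.6623 I₀.
I₃ = I₂ cos²(159° − 112°) = 0.6623 I₀ · cos²(47°) = 0.308 I₀.
So 1.48 W = 0.308 I₀, giving I₀ = 1.48/0.308 = 4.805 W.

I₀ ≈ 4.80 W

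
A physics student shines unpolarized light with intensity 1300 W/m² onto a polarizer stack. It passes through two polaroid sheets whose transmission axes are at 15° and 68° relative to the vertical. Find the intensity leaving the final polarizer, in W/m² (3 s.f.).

I ≈ 235 W/m²

Unpolarized light through the first polarizer → I₁ = 1300 W/m²/2 = 650 W/m², polarized at 15°.
I₂ = I₁ · cos²(53°) = 650 · 0.3622 = 235.4 W/m².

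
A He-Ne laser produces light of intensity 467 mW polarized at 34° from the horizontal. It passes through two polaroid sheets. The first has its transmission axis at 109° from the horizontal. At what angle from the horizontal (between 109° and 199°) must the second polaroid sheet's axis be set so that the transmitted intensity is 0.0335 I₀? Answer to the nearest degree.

θ ≈ 154°

I₁ = I₀ cos²(109° − 34°) = I₀ cos²(75°) = 0.06699 I₀.
Need I₂/I₀ = 0.0335, so cos²(θ − 109°) = 0.0335 / 0.06699 = 0.5001.
θ − 109° = arccos(√0.5001) = 45.0°, giving θ ≈ 109 + 45.0 = 154.0°.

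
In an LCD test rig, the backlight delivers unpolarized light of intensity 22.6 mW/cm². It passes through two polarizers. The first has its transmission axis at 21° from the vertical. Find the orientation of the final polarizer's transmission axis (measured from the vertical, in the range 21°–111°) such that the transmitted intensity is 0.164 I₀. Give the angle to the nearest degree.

θ ≈ 76°

Unpolarized light through the first polarizer → I₁ = ½ I₀, now polarized at 21°.
Need I₂/I₀ = 0.164, so cos²(θ − 21°) = 0.164 / 0.5 = 0.328.
θ − 21° = arccos(√0.328) = 55.1°, giving θ ≈ 21 + 55.1 = 76.1°.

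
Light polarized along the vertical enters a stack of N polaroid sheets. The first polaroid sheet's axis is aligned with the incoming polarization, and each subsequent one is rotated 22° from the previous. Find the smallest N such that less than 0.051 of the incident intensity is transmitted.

N = 21

First polarizer is aligned with the polarization: full transmission.
Each further stage multiplies by cos²(22°) = 0.8597.
After N polarizers: T = 0.8597^(N−1). Require T < 0.051 ⇒ N−1 > ln(0.051)/ln(0.8597) = 19.68, so N−1 ≥ 20 and N = 21.
Check: N=21 gives T = 0.0486 < 0.051; N=20 gives T = 0.05653.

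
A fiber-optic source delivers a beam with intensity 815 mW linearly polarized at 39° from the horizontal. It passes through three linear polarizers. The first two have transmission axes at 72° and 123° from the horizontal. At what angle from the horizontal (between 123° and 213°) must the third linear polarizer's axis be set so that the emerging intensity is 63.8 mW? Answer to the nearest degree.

θ ≈ 181°

By Malus's law, I₁ = I₀ cos²(72° − 39°) = I₀ cos²(33°) = 0.7034 I₀.
I₂ = I₁ cos²(123° − 72°) = 0.7034 I₀ · cos²(51°) = 0.2786 I₀.
Target fraction: 63.8 / 815 mW = 0.07828 of I₀.
Need I₃/I₀ = 0.07828, so cos²(θ − 123°) = 0.07828 / 0.2786 = 0.281.
θ − 123° = arccos(√0.281) = 58.0°, giving θ ≈ 123 + 58.0 = 181.0°.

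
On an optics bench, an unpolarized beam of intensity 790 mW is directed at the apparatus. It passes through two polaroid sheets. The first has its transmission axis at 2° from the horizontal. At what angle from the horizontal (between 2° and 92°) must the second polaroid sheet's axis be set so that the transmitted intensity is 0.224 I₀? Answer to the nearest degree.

Unpolarized light through the first polarizer → I₁ = ½ I₀, now polarized at 2°.
Need I₂/I₀ = 0.224, so cos²(θ − 2°) = 0.224 / 0.5 = 0.448.
θ − 2° = arccos(√0.448) = 48.0°, giving θ ≈ 2 + 48.0 = 50.0°.

θ ≈ 50°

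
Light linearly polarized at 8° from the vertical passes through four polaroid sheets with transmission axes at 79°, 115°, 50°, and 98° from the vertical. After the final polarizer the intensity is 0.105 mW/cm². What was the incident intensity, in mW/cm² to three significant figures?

By Malus's law, I₁ = I₀ cos²(79° − 8°) = I₀ cos²(71°) = 0.106 I₀.
I₂ = I₁ cos²(115° − 79°) = 0.106 I₀ · cos²(36°) = 0.06937 I₀.
I₃ = I₂ cos²(50° − 115°) = 0.06937 I₀ · cos²(65°) = 0.01239 I₀.
I₄ = I₃ cos²(98° − 50°) = 0.01239 I₀ · cos²(48°) = 0.005548 I₀.
So 0.105 mW/cm² = 0.005548 I₀, giving I₀ = 0.105/0.005548 = 18.93 mW/cm².

I₀ ≈ 18.9 mW/cm²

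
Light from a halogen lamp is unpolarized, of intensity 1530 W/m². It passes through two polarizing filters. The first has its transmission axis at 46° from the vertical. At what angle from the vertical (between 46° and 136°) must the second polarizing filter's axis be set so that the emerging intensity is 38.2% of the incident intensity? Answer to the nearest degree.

θ ≈ 75°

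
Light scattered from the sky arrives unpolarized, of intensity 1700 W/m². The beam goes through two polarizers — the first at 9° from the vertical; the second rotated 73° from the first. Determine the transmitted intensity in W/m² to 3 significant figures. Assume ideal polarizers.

Unpolarized light through the first polarizer → I₁ = 1700 W/m²/2 = 850 W/m², polarized at 9°.
I₂ = I₁ · cos²(73°) = 850 · 0.08548 = 72.66 W/m².

I ≈ 72.7 W/m²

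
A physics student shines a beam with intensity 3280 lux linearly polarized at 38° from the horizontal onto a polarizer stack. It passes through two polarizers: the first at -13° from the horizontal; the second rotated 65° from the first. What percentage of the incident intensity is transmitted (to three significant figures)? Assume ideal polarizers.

≈ 7.07%

I₁ = 3280 lux · cos²(51°) = 1299 lux.
I₂ = I₁ · cos²(65°) = 1299 · 0.1786 = 232 lux.
That is 7.074% of the incident intensity.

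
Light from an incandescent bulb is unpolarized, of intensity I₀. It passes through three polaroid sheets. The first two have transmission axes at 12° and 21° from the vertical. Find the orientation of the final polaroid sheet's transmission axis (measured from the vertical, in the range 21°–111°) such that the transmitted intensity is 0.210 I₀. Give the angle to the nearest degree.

Unpolarized light through the first polarizer → I₁ = ½ I₀, now polarized at 12°.
I₂ = I₁ cos²(21° − 12°) = 0.5 I₀ · cos²(9°) = 0.4878 I₀.
Need I₃/I₀ = 0.21, so cos²(θ − 21°) = 0.21 / 0.4878 = 0.4305.
θ − 21° = arccos(√0.4305) = 49.0°, giving θ ≈ 21 + 49.0 = 70.0°.

θ ≈ 70°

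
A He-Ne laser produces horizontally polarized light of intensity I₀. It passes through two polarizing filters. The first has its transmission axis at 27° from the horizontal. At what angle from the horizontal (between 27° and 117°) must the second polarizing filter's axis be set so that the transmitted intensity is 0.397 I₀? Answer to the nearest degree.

I₁ = I₀ cos²(27° − 0°) = I₀ cos²(27°) = 0.7939 I₀.
Need I₂/I₀ = 0.397, so cos²(θ − 27°) = 0.397 / 0.7939 = 0.5001.
θ − 27° = arccos(√0.5001) = 45.0°, giving θ ≈ 27 + 45.0 = 72.0°.

θ ≈ 72°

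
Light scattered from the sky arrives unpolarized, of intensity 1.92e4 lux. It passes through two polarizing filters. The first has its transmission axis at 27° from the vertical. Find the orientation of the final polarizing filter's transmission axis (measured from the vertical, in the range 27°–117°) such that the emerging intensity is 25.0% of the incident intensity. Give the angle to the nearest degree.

θ ≈ 72°

Unpolarized light through the first polarizer → I₁ = ½ I₀, now polarized at 27°.
Need I₂/I₀ = 0.25, so cos²(θ − 27°) = 0.25 / 0.5 = 0.5.
θ − 27° = arccos(√0.5) = 45.0°, giving θ ≈ 27 + 45.0 = 72.0°.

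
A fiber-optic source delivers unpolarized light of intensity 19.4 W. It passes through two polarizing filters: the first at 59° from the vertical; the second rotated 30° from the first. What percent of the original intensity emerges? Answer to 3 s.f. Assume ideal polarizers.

Unpolarized light through the first polarizer → I₁ = 19.4 W/2 = 9.7 W, polarized at 59°.
I₂ = I₁ · cos²(30°) = 9.7 · 0.75 = 7.275 W.
That is 37.5% of the incident intensity.

≈ 37.5%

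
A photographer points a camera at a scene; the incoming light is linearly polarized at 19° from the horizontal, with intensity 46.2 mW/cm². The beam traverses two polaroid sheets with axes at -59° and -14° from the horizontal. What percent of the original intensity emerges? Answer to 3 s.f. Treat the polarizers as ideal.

≈ 2.16%

By Malus's law, I₁ = 46.2 mW/cm² · cos²(78°) = 1.997 mW/cm².
I₂ = I₁ · cos²(45°) = 1.997 · 0.5 = 0.9985 mW/cm².
That is 2.161% of the incident intensity.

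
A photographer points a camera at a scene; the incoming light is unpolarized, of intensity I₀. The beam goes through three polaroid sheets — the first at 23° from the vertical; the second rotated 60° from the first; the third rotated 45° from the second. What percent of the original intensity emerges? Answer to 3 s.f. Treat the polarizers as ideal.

≈ 6.25%

Unpolarized light through the first polarizer → I₁ = ½ I₀, now polarized at 23°.
I₂ = I₁ cos²(60°) = 0.5 · 0.25 I₀ = 0.125 I₀.
I₃ = I₂ cos²(45°) = 0.125 · 0.5 I₀ = 0.0625 I₀.
That is 6.25% of the incident intensity.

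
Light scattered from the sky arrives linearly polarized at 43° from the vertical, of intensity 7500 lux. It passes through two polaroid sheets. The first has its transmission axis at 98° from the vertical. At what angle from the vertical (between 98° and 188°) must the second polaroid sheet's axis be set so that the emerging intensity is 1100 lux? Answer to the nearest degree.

θ ≈ 146°

By Malus's law, I₁ = I₀ cos²(98° − 43°) = I₀ cos²(55°) = 0.329 I₀.
Target fraction: 1100 / 7500 lux = 0.1467 of I₀.
Need I₂/I₀ = 0.1467, so cos²(θ − 98°) = 0.1467 / 0.329 = 0.4458.
θ − 98° = arccos(√0.4458) = 48.1°, giving θ ≈ 98 + 48.1 = 146.1°.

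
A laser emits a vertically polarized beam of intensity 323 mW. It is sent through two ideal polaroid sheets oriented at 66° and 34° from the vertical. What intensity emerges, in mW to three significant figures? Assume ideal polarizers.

By Malus's law, I₁ = 323 mW · cos²(66°) = 53.44 mW.
I₂ = I₁ · cos²(32°) = 53.44 · 0.7192 = 38.43 mW.

I ≈ 38.4 mW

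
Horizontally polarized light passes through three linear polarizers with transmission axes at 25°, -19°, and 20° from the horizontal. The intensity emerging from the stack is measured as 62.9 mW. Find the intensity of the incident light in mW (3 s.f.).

By Malus's law, I₁ = I₀ cos²(25° − 0°) = I₀ cos²(25°) = 0.8214 I₀.
I₂ = I₁ cos²(-19° − 25°) = 0.8214 I₀ · cos²(44°) = 0.425 I₀.
I₃ = I₂ cos²(20° + 19°) = 0.425 I₀ · cos²(39°) = 0.2567 I₀.
So 62.9 mW = 0.2567 I₀, giving I₀ = 62.9/0.2567 = 245 mW.

I₀ ≈ 245 mW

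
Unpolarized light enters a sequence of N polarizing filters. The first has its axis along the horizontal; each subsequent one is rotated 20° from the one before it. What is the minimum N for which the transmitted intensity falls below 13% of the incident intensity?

First polarizer halves the unpolarized light: factor 1/2.
Each further stage multiplies by cos²(20°) = 0.883.
After N polarizers: T = 0.5·0.883^(N−1). Require T < 0.13 ⇒ N−1 > ln(0.13/0.5)/ln(0.883) = 10.83, so N−1 ≥ 11 and N = 12.
Check: N=12 gives T = 0.1273 < 0.13; N=11 gives T = 0.1441.

N = 12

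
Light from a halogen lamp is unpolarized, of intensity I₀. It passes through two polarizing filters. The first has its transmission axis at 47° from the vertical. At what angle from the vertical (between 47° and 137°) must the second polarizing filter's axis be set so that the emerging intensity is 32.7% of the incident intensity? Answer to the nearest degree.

Unpolarized light through the first polarizer → I₁ = ½ I₀, now polarized at 47°.
Need I₂/I₀ = 0.327, so cos²(θ − 47°) = 0.327 / 0.5 = 0.654.
θ − 47° = arccos(√0.654) = 36.0°, giving θ ≈ 47 + 36.0 = 83.0°.

θ ≈ 83°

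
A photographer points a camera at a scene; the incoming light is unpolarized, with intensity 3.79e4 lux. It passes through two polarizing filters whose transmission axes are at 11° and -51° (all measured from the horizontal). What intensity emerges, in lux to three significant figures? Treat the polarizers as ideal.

Unpolarized light through the first polarizer → I₁ = 3.79e4 lux/2 = 1.895e+04 lux, polarized at 11°.
I₂ = I₁ · cos²(62°) = 1.895e+04 · 0.2204 = 4177 lux.

I ≈ 4180 lux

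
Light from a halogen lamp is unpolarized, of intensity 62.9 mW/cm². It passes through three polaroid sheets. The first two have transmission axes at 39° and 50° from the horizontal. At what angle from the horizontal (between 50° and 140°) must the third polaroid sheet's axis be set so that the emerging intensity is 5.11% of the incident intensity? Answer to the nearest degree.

θ ≈ 121°

Unpolarized light through the first polarizer → I₁ = ½ I₀, now polarized at 39°.
I₂ = I₁ cos²(50° − 39°) = 0.5 I₀ · cos²(11°) = 0.4818 I₀.
Need I₃/I₀ = 0.0511, so cos²(θ − 50°) = 0.0511 / 0.4818 = 0.1061.
θ − 50° = arccos(√0.1061) = 71.0°, giving θ ≈ 50 + 71.0 = 121.0°.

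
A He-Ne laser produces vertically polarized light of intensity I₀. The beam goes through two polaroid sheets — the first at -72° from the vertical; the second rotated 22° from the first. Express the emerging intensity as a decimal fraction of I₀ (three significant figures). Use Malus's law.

≈ 0.0821 I₀

By Malus's law, I₁ = I₀ cos²(-72° − 0°) = I₀ cos²(72°) = 0.09549 I₀.
I₂ = I₁ cos²(22°) = 0.09549 · 0.8597 I₀ = 0.08209 I₀.
Transmitted fraction = 0.08209.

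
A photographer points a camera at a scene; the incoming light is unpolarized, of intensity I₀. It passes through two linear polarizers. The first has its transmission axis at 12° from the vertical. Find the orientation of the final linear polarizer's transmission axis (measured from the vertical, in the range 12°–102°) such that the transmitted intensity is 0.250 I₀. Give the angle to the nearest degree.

θ ≈ 57°

Unpolarized light through the first polarizer → I₁ = ½ I₀, now polarized at 12°.
Need I₂/I₀ = 0.25, so cos²(θ − 12°) = 0.25 / 0.5 = 0.5.
θ − 12° = arccos(√0.5) = 45.0°, giving θ ≈ 12 + 45.0 = 57.0°.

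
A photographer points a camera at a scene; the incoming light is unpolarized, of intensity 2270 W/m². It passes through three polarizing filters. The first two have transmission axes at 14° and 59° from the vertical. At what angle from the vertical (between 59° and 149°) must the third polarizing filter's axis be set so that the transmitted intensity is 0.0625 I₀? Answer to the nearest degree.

θ ≈ 119°

Unpolarized light through the first polarizer → I₁ = ½ I₀, now polarized at 14°.
I₂ = I₁ cos²(59° − 14°) = 0.5 I₀ · cos²(45°) = 0.25 I₀.
Need I₃/I₀ = 0.0625, so cos²(θ − 59°) = 0.0625 / 0.25 = 0.25.
θ − 59° = arccos(√0.25) = 60.0°, giving θ ≈ 59 + 60.0 = 119.0°.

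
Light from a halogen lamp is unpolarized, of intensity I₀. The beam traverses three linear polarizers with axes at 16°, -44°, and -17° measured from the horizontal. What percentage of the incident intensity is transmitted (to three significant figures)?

Unpolarized light through the first polarizer → I₁ = ½ I₀, now polarized at 16°.
I₂ = I₁ cos²(-44° − 16°) = 0.5 I₀ · cos²(60°) = 0.125 I₀.
I₃ = I₂ cos²(-17° + 44°) = 0.125 I₀ · cos²(27°) = 0.09924 I₀.
That is 9.924% of the incident intensity.

≈ 9.92%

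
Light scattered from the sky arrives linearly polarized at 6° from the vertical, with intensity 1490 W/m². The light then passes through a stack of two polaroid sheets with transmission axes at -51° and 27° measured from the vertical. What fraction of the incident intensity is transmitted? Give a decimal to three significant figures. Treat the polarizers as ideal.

I₁ = 1490 W/m² · cos²(57°) = 442 W/m².
I₂ = I₁ · cos²(78°) = 442 · 0.04323 = 19.11 W/m².
Transmitted fraction = 0.01282.

I/I₀ ≈ 0.0128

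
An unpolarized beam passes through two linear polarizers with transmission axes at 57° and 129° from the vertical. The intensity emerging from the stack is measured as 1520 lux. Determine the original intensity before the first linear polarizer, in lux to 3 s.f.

Unpolarized light through the first polarizer → I₁ = ½ I₀, now polarized at 57°.
I₂ = I₁ cos²(129° − 57°) = 0.5 I₀ · cos²(72°) = 0.04775 I₀.
So 1520 lux = 0.04775 I₀, giving I₀ = 1520/0.04775 = 3.184e+04 lux.

I₀ ≈ 3.18e4 lux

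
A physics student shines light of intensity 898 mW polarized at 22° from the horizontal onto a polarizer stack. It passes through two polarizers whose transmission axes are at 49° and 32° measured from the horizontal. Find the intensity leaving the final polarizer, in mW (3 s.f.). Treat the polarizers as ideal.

I₁ = 898 mW · cos²(27°) = 712.9 mW.
I₂ = I₁ · cos²(17°) = 712.9 · 0.9145 = 652 mW.

I ≈ 652 mW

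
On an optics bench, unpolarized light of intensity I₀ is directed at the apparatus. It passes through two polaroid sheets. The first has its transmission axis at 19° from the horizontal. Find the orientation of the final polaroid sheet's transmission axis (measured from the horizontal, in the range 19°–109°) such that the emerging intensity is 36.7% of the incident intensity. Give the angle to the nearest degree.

Unpolarized light through the first polarizer → I₁ = ½ I₀, now polarized at 19°.
Need I₂/I₀ = 0.367, so cos²(θ − 19°) = 0.367 / 0.5 = 0.734.
θ − 19° = arccos(√0.734) = 31.0°, giving θ ≈ 19 + 31.0 = 50.0°.

θ ≈ 50°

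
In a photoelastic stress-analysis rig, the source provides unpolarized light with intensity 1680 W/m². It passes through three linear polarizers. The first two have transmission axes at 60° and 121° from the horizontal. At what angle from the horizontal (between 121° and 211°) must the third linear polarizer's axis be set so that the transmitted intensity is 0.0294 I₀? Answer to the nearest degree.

Unpolarized light through the first polarizer → I₁ = ½ I₀, now polarized at 60°.
I₂ = I₁ cos²(121° − 60°) = 0.5 I₀ · cos²(61°) = 0.1175 I₀.
Need I₃/I₀ = 0.0294, so cos²(θ − 121°) = 0.0294 / 0.1175 = 0.2502.
θ − 121° = arccos(√0.2502) = 60.0°, giving θ ≈ 121 + 60.0 = 181.0°.

θ ≈ 181°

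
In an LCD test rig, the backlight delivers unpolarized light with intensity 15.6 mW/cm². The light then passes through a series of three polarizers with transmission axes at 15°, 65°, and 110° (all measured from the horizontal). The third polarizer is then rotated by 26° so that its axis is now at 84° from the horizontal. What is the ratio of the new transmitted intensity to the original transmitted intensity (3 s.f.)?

Before rotation:
Unpolarized light through the first polarizer → I₁ = ½ I₀, now polarized at 15°.
I₂ = I₁ cos²(65° − 15°) = 0.5 I₀ · cos²(50°) = 0.2066 I₀.
I₃ = I₂ cos²(110° − 65°) = 0.2066 I₀ · cos²(45°) = 0.1033 I₀.
After rotation:
Unpolarized light through the first polarizer → I₁ = ½ I₀, now polarized at 15°.
I₂ = I₁ cos²(65° − 15°) = 0.5 I₀ · cos²(50°) = 0.2066 I₀.
I₃ = I₂ cos²(84° − 65°) = 0.2066 I₀ · cos²(19°) = 0.1847 I₀.
Ratio = 0.1847 / 0.1033 = 1.788.

I_new/I_old ≈ 1.79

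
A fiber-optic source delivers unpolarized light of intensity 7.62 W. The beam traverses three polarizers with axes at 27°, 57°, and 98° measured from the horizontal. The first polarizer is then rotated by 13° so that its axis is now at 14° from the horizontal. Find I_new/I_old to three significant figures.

Before rotation:
Unpolarized light through the first polarizer → I₁ = ½ I₀, now polarized at 27°.
I₂ = I₁ cos²(57° − 27°) = 0.5 I₀ · cos²(30°) = 0.375 I₀.
I₃ = I₂ cos²(98° − 57°) = 0.375 I₀ · cos²(41°) = 0.2136 I₀.
After rotation:
Unpolarized light through the first polarizer → I₁ = ½ I₀, now polarized at 14°.
I₂ = I₁ cos²(57° − 14°) = 0.5 I₀ · cos²(43°) = 0.2674 I₀.
I₃ = I₂ cos²(98° − 57°) = 0.2674 I₀ · cos²(41°) = 0.1523 I₀.
Ratio = 0.1523 / 0.2136 = 0.7132.

I_new/I_old ≈ 0.713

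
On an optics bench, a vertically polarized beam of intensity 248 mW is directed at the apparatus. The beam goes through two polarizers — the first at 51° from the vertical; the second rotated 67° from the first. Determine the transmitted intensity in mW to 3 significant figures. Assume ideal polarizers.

I ≈ 15.0 mW

By Malus's law, I₁ = 248 mW · cos²(51°) = 98.22 mW.
I₂ = I₁ · cos²(67°) = 98.22 · 0.1527 = 15 mW.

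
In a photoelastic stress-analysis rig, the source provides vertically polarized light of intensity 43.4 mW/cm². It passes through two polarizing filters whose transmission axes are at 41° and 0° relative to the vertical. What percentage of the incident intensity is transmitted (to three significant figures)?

≈ 32.4%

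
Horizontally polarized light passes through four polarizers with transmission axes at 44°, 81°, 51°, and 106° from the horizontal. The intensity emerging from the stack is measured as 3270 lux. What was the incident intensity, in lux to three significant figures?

By Malus's law, I₁ = I₀ cos²(44° − 0°) = I₀ cos²(44°) = 0.5174 I₀.
I₂ = I₁ cos²(81° − 44°) = 0.5174 I₀ · cos²(37°) = 0.33 I₀.
I₃ = I₂ cos²(51° − 81°) = 0.33 I₀ · cos²(30°) = 0.2475 I₀.
I₄ = I₃ cos²(106° − 51°) = 0.2475 I₀ · cos²(55°) = 0.08143 I₀.
So 3270 lux = 0.08143 I₀, giving I₀ = 3270/0.08143 = 4.015e+04 lux.

I₀ ≈ 4.02e4 lux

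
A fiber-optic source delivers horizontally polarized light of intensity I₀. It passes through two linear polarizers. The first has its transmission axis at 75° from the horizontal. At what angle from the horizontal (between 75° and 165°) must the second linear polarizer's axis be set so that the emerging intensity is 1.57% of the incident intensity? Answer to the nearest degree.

θ ≈ 136°

I₁ = I₀ cos²(75° − 0°) = I₀ cos²(75°) = 0.06699 I₀.
Need I₂/I₀ = 0.0157, so cos²(θ − 75°) = 0.0157 / 0.06699 = 0.2344.
θ − 75° = arccos(√0.2344) = 61.0°, giving θ ≈ 75 + 61.0 = 136.0°.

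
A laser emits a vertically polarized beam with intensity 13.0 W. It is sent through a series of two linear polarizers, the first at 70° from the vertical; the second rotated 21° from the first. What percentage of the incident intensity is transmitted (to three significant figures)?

By Malus's law, I₁ = 13.0 W · cos²(70°) = 1.521 W.
I₂ = I₁ · cos²(21°) = 1.521 · 0.8716 = 1.325 W.
That is 10.2% of the incident intensity.

≈ 10.2%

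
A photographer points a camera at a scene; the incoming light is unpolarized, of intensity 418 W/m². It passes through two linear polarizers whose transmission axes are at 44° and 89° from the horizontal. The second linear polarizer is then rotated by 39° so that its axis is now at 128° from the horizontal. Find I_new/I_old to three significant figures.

I_new/I_old ≈ 0.0219

Before rotation:
Unpolarized light through the first polarizer → I₁ = ½ I₀, now polarized at 44°.
I₂ = I₁ cos²(89° − 44°) = 0.5 I₀ · cos²(45°) = 0.25 I₀.
After rotation:
Unpolarized light through the first polarizer → I₁ = ½ I₀, now polarized at 44°.
I₂ = I₁ cos²(128° − 44°) = 0.5 I₀ · cos²(84°) = 0.005463 I₀.
Ratio = 0.005463 / 0.25 = 0.02185.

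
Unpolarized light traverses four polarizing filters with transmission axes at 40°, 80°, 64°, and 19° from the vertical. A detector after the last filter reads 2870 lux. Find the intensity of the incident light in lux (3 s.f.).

I₀ ≈ 2.12e4 lux

Unpolarized light through the first polarizer → I₁ = ½ I₀, now polarized at 40°.
I₂ = I₁ cos²(80° − 40°) = 0.5 I₀ · cos²(40°) = 0.2934 I₀.
I₃ = I₂ cos²(64° − 80°) = 0.2934 I₀ · cos²(16°) = 0.2711 I₀.
I₄ = I₃ cos²(19° − 64°) = 0.2711 I₀ · cos²(45°) = 0.1356 I₀.
So 2870 lux = 0.1356 I₀, giving I₀ = 2870/0.1356 = 2.117e+04 lux.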